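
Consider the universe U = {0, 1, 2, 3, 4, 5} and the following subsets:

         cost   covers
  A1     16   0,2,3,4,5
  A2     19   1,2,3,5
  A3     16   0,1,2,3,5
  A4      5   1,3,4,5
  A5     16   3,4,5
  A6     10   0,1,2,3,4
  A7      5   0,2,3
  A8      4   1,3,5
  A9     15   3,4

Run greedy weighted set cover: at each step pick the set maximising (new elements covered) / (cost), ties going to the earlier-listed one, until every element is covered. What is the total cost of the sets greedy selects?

10

Pick 1: A4 adds 4 new (1, 3, 4, 5) at cost 5 (ratio 4/5).
Pick 2: A7 adds 2 new (0, 2) at cost 5 (ratio 2/5).
Greedy total cost: 5 + 5 = 10.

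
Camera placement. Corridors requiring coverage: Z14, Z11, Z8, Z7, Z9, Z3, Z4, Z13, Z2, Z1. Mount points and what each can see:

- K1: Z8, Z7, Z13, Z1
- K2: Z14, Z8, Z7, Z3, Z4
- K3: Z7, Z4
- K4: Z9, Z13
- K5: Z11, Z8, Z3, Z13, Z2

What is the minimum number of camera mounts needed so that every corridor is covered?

4

K1, K2, K4, K5 together cover {Z14, Z11, Z8, Z7, Z9, Z3, Z4, Z13, Z2, Z1} — every corridor.
No 3 of the 5 camera mounts cover everything (all 10 triples fall short), so 4 is minimum.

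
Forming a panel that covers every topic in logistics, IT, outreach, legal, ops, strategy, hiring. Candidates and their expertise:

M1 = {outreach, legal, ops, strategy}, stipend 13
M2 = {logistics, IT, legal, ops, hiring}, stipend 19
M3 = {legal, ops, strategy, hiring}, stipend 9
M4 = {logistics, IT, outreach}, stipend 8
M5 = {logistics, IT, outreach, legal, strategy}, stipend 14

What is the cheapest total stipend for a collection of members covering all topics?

17

M3, M4 cover every topic at stipend 9 + 8 = 17.
Any cover uses at least 2 members; among all covering selections none totals below 17.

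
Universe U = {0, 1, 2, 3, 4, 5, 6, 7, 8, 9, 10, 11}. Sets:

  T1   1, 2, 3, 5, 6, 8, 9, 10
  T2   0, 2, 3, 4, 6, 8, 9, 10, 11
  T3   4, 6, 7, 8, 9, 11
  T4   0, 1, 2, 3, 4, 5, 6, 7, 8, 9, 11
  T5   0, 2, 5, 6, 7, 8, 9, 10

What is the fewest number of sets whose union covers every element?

T1, T4 together cover {0, 1, 2, 3, 4, 5, 6, 7, 8, 9, 10, 11} — every element.
No single set contains all 12 elements, so 2 is optimal.

2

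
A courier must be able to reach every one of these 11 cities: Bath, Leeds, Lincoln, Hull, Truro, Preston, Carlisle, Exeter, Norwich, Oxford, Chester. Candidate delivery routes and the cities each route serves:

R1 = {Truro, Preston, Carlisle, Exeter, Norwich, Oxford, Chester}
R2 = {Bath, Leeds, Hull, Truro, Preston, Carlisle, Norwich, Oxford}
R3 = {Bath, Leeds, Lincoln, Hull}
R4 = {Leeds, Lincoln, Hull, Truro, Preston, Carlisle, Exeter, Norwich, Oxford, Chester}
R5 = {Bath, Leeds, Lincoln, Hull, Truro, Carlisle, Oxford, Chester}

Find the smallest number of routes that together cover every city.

2

R1, R3 together cover {Bath, Leeds, Lincoln, Hull, Truro, Preston, Carlisle, Exeter, Norwich, Oxford, Chester} — every city.
No single route contains all 11 cities, so 2 is optimal.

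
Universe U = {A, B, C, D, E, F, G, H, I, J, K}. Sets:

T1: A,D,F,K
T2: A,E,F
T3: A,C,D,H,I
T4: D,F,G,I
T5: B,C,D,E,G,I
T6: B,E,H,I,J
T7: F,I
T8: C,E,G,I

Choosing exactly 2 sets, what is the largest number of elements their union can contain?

Choosing T1, T5 covers {A, B, C, D, E, F, G, I, K} — 9 elements.
No choice of 2 sets does better; here H, J are left uncovered.

9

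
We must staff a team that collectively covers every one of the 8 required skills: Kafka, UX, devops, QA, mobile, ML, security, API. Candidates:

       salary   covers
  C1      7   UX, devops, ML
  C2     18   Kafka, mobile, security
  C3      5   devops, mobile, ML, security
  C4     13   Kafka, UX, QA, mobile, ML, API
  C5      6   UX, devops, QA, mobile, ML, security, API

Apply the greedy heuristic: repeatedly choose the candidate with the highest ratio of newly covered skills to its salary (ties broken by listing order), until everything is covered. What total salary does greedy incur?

19

Pick 1: C5 adds 7 new (UX, devops, QA, mobile, ML, security, API) at salary 6 (ratio 7/6).
Pick 2: C4 adds 1 new (Kafka) at salary 13 (ratio 1/13).
Greedy total salary: 6 + 13 = 19. (The true optimum is 18, so greedy overshoots here.)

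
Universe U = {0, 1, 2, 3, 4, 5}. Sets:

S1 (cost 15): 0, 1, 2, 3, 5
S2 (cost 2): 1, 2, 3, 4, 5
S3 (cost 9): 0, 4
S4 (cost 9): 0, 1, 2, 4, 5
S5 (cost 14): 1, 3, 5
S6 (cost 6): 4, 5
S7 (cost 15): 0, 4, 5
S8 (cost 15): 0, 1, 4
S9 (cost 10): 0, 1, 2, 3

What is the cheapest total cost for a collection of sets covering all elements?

S2, S3 cover every element at cost 2 + 9 = 11.
Any cover uses at least 2 sets; among all covering selections none totals below 11.

11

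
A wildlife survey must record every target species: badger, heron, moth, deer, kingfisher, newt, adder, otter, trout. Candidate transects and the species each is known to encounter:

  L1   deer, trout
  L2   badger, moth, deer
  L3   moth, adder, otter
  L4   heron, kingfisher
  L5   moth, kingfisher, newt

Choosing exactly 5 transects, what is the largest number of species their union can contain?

Choosing L1, L2, L3, L4, L5 covers {badger, heron, moth, deer, kingfisher, newt, adder, otter, trout} — 9 species.
That is all 9 species.

9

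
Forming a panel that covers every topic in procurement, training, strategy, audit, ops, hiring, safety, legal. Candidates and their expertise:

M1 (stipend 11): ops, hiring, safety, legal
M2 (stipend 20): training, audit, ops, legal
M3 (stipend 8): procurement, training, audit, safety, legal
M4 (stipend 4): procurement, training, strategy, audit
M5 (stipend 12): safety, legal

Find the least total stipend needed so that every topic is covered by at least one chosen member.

15

M1, M4 cover every topic at stipend 11 + 4 = 15.
Any cover uses at least 2 members; among all covering selections none totals below 15.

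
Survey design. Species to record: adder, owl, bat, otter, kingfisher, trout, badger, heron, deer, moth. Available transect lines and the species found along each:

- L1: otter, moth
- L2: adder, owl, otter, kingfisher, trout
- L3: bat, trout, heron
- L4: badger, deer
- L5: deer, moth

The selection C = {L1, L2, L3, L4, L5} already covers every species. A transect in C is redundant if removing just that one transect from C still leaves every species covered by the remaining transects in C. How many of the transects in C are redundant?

Drop L1: the rest still cover every species — redundant.
Drop L2: adder, owl, kingfisher uncovered — not redundant.
Drop L3: bat, heron uncovered — not redundant.
Drop L4: badger uncovered — not redundant.
Drop L5: the rest still cover every species — redundant.
2 redundant: L1, L5.

2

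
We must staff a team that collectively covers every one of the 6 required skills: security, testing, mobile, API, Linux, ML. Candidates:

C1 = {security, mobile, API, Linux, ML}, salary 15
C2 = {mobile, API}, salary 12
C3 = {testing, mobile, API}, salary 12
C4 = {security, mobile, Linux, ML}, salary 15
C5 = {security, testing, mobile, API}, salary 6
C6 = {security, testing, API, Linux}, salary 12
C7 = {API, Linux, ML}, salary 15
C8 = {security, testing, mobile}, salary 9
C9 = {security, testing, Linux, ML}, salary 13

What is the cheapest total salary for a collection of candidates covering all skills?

19

C5, C9 cover every skill at salary 6 + 13 = 19.
Any cover uses at least 2 candidates; among all covering selections none totals below 19.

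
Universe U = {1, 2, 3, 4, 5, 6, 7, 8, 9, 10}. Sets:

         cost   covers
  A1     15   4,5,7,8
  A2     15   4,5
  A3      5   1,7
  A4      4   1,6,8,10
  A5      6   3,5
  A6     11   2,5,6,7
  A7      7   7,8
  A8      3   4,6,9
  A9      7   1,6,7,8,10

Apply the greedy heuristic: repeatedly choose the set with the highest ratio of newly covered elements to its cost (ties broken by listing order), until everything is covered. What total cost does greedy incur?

Pick 1: A4 adds 4 new (1, 6, 8, 10) at cost 4 (ratio 4/4).
Pick 2: A8 adds 2 new (4, 9) at cost 3 (ratio 2/3).
Pick 3: A5 adds 2 new (3, 5) at cost 6 (ratio 2/6).
Pick 4: A3 adds 1 new (7) at cost 5 (ratio 1/5).
Pick 5: A6 adds 1 new (2) at cost 11 (ratio 1/11).
Greedy total cost: 4 + 3 + 6 + 5 + 11 = 29. (The true optimum is 24, so greedy overshoots here.)

29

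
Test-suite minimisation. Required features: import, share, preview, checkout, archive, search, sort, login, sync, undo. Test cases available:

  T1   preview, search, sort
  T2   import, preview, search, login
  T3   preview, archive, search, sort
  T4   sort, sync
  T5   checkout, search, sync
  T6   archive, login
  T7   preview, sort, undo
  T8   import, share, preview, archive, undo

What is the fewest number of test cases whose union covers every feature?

4

T1, T2, T5, T8 together cover {import, share, preview, checkout, archive, search, sort, login, sync, undo} — every feature.
No 3 of the 8 test cases cover everything (all 56 triples fall short), so 4 is minimum.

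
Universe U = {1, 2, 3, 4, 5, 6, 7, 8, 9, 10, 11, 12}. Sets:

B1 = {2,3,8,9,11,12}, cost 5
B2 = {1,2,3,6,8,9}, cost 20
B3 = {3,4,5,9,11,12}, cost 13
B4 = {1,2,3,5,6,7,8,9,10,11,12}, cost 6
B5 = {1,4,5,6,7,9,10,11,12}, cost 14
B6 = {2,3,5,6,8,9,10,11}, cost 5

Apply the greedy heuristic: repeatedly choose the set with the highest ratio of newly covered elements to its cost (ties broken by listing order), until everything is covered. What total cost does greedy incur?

Pick 1: B4 adds 11 new (1, 2, 3, 5, 6, 7, 8, 9, 10, 11, 12) at cost 6 (ratio 11/6).
Pick 2: B3 adds 1 new (4) at cost 13 (ratio 1/13).
Greedy total cost: 6 + 13 = 19.

19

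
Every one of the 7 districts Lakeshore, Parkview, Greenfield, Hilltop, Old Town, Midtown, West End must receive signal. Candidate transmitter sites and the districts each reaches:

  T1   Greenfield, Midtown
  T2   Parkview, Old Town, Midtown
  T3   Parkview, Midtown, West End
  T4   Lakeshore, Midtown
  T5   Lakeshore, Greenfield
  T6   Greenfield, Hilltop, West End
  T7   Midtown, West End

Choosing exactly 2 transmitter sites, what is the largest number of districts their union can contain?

Choosing T2, T6 covers {Parkview, Greenfield, Hilltop, Old Town, Midtown, West End} — 6 districts.
No choice of 2 transmitter sites does better; here Lakeshore is left uncovered.

6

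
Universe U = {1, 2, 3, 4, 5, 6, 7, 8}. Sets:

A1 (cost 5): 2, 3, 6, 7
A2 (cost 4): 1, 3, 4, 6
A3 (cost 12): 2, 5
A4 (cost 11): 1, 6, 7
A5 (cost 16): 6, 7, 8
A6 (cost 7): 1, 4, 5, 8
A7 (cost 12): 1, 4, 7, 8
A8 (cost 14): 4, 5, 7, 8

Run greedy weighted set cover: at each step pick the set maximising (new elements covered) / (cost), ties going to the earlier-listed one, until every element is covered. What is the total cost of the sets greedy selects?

Pick 1: A2 adds 4 new (1, 3, 4, 6) at cost 4 (ratio 4/4).
Pick 2: A1 adds 2 new (2, 7) at cost 5 (ratio 2/5).
Pick 3: A6 adds 2 new (5, 8) at cost 7 (ratio 2/7).
Greedy total cost: 4 + 5 + 7 = 16. (The true optimum is 12, so greedy overshoots here.)

16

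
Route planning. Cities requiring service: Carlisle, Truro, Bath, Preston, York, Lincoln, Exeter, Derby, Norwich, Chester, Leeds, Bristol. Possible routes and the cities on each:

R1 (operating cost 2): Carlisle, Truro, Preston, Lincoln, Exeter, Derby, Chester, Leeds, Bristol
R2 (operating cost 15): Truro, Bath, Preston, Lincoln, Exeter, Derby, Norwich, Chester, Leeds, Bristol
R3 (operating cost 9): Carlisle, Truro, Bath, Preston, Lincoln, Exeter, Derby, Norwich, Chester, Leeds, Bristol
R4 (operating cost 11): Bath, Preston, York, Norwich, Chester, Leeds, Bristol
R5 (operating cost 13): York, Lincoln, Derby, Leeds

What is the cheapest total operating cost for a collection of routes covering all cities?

13

R1, R4 cover every city at operating cost 2 + 11 = 13.
Any cover uses at least 2 routes; among all covering selections none totals below 13.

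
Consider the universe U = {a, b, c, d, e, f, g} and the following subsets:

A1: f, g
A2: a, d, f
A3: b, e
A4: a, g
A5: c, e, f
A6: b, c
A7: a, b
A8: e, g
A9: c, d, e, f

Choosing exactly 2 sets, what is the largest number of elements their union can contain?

6

Choosing A4, A9 covers {a, c, d, e, f, g} — 6 elements.
No choice of 2 sets does better; here b is left uncovered.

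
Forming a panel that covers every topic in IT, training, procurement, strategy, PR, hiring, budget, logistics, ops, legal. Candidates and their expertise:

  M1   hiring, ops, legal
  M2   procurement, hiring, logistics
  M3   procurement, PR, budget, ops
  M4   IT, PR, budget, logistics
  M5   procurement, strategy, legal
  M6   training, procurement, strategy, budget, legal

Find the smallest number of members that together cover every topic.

M1, M4, M6 together cover {IT, training, procurement, strategy, PR, hiring, budget, logistics, ops, legal} — every topic.
No 2 of the 6 members cover everything (all 15 pairs fall short), so 3 is minimum.

3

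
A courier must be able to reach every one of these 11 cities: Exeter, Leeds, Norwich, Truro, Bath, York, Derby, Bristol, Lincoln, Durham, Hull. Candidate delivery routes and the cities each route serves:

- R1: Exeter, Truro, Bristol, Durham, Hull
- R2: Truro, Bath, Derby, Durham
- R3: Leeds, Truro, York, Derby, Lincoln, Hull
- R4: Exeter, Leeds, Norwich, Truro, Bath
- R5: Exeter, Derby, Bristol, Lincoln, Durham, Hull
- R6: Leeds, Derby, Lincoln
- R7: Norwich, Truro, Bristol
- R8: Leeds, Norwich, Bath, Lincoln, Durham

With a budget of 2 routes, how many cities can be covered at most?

10

Choosing R4, R5 covers {Exeter, Leeds, Norwich, Truro, Bath, Derby, Bristol, Lincoln, Durham, Hull} — 10 cities.
No choice of 2 routes does better; here York is left uncovered.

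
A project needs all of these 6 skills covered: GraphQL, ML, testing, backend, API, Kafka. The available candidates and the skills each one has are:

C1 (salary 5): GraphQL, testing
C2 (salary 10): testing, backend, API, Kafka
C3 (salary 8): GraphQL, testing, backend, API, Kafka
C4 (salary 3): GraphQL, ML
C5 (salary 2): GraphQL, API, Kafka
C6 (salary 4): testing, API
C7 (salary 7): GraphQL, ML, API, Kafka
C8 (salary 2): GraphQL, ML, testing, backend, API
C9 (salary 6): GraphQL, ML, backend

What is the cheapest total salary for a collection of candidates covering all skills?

4

C5, C8 cover every skill at salary 2 + 2 = 4.
Any cover uses at least 2 candidates; among all covering selections none totals below 4.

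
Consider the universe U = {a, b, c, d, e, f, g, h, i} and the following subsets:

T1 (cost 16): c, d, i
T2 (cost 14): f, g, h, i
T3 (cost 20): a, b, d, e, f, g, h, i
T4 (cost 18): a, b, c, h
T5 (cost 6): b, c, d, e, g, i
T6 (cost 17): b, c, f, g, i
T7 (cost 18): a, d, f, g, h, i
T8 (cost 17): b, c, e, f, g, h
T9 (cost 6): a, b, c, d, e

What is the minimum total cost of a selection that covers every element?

20

T2, T9 cover every element at cost 14 + 6 = 20.
Any cover uses at least 2 sets; among all covering selections none totals below 20.
Greedy by coverage-per-cost would pick T5, T7 for 24 — worse than the optimum 20.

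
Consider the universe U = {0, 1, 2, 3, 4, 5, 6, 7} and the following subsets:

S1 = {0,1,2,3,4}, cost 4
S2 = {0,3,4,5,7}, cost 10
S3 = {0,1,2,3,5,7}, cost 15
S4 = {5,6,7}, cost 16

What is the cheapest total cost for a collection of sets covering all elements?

20

S1, S4 cover every element at cost 4 + 16 = 20.
Any cover uses at least 2 sets; among all covering selections none totals below 20.
Greedy by coverage-per-cost would pick S1, S2, S4 for 30 — worse than the optimum 20.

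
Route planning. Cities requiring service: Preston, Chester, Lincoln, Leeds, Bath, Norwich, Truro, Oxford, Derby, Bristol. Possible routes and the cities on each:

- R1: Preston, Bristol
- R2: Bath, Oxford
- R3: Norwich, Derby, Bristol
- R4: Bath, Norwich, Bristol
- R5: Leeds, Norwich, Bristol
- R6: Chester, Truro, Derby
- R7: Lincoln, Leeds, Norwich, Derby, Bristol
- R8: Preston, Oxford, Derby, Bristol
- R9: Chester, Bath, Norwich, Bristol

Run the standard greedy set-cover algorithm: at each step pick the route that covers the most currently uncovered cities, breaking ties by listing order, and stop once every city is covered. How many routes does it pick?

Pick 1: R7 covers 5 new cities (Lincoln, Leeds, Norwich, Derby, Bristol).
Pick 2: R2 covers 2 new cities (Bath, Oxford).
Pick 3: R6 covers 2 new cities (Chester, Truro).
Pick 4: R1 covers 1 new cities (Preston).
Greedy uses 4 routes.

4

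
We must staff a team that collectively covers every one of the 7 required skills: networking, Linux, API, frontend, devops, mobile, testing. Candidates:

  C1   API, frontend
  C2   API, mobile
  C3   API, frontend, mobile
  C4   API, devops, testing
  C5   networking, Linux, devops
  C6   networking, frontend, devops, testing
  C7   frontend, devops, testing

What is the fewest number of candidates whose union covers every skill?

C2, C5, C6 together cover {networking, Linux, API, frontend, devops, mobile, testing} — every skill.
No 2 of the 7 candidates cover everything (all 21 pairs fall short), so 3 is minimum.

3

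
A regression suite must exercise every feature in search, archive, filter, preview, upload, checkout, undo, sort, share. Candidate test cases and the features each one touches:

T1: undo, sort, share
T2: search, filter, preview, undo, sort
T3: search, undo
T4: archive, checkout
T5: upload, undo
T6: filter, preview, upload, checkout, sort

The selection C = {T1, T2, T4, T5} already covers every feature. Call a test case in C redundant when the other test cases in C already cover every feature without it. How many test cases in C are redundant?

Drop T1: share uncovered — not redundant.
Drop T2: search, filter, preview uncovered — not redundant.
Drop T4: archive, checkout uncovered — not redundant.
Drop T5: upload uncovered — not redundant.
None of the test cases in C is redundant.

0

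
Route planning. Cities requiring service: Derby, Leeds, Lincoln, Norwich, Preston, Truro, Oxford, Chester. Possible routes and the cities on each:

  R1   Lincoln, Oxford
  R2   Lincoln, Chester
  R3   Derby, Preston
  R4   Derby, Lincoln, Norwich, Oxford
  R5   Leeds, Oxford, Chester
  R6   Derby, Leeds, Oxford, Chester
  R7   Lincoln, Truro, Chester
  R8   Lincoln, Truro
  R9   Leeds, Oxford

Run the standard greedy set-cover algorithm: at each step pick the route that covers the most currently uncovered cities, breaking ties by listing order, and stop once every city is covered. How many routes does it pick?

Pick 1: R4 covers 4 new cities (Derby, Lincoln, Norwich, Oxford).
Pick 2: R5 covers 2 new cities (Leeds, Chester).
Pick 3: R3 covers 1 new cities (Preston).
Pick 4: R7 covers 1 new cities (Truro).
Greedy uses 4 routes.

4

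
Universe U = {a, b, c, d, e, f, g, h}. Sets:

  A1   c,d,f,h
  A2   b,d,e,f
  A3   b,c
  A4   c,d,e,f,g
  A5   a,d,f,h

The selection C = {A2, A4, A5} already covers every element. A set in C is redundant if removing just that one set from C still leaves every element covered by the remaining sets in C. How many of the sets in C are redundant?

Drop A2: b uncovered — not redundant.
Drop A4: c, g uncovered — not redundant.
Drop A5: a, h uncovered — not redundant.
None of the sets in C is redundant.

0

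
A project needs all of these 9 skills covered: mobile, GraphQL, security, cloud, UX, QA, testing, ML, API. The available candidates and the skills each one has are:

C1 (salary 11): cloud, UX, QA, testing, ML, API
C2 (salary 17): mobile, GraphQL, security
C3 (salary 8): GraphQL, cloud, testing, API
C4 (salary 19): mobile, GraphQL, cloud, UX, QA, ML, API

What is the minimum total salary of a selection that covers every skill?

28

C1, C2 cover every skill at salary 11 + 17 = 28.
Any cover uses at least 2 candidates; among all covering selections none totals below 28.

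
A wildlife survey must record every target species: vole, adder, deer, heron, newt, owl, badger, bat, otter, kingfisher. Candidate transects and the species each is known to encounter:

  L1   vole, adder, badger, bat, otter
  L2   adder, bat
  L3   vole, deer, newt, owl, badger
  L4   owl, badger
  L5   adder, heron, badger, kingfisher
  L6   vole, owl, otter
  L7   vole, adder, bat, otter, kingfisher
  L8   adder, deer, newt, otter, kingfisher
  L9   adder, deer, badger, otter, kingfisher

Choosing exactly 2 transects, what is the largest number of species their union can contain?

9

Choosing L3, L7 covers {vole, adder, deer, newt, owl, badger, bat, otter, kingfisher} — 9 species.
No choice of 2 transects does better; here heron is left uncovered.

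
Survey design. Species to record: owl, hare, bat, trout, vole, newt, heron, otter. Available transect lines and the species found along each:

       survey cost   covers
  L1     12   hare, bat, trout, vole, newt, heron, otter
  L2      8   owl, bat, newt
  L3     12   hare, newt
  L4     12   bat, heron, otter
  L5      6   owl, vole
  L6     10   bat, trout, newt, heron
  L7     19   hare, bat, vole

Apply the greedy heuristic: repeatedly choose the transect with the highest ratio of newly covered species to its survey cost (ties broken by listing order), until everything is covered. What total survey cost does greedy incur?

Pick 1: L1 adds 7 new (hare, bat, trout, vole, newt, heron, otter) at survey cost 12 (ratio 7/12).
Pick 2: L5 adds 1 new (owl) at survey cost 6 (ratio 1/6).
Greedy total survey cost: 12 + 6 = 18.

18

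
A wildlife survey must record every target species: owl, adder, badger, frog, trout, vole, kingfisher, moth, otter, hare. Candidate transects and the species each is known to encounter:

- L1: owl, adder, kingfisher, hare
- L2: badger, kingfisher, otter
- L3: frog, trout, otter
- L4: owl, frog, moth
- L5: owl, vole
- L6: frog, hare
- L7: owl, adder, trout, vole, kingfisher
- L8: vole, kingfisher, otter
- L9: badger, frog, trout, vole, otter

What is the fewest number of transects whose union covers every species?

L1, L4, L9 together cover {owl, adder, badger, frog, trout, vole, kingfisher, moth, otter, hare} — every species.
No 2 of the 9 transects cover everything (all 36 pairs fall short), so 3 is minimum.

3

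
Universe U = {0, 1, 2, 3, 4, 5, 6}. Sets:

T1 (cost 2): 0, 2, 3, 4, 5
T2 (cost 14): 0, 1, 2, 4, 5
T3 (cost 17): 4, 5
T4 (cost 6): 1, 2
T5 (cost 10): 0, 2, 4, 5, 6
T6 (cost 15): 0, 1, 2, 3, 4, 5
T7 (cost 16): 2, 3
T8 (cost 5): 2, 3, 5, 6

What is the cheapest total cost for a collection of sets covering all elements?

13

T1, T4, T8 cover every element at cost 2 + 6 + 5 = 13.
Any cover uses at least 2 sets; among all covering selections none totals below 13.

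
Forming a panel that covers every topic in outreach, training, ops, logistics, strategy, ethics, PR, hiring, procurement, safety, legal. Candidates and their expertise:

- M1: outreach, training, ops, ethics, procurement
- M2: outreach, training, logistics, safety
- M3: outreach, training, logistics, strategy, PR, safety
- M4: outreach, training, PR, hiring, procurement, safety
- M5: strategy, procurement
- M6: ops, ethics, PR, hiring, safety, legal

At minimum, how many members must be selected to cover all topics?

3

M1, M3, M6 together cover {outreach, training, ops, logistics, strategy, ethics, PR, hiring, procurement, safety, legal} — every topic.
No 2 of the 6 members cover everything (all 15 pairs fall short), so 3 is minimum.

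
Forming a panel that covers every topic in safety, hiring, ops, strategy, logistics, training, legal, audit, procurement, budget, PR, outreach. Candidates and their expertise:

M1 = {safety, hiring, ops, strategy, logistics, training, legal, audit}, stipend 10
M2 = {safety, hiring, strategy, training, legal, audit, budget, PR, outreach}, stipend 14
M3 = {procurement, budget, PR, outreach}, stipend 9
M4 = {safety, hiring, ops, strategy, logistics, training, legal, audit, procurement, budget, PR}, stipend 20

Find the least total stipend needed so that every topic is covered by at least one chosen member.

19

M1, M3 cover every topic at stipend 10 + 9 = 19.
Any cover uses at least 2 members; among all covering selections none totals below 19.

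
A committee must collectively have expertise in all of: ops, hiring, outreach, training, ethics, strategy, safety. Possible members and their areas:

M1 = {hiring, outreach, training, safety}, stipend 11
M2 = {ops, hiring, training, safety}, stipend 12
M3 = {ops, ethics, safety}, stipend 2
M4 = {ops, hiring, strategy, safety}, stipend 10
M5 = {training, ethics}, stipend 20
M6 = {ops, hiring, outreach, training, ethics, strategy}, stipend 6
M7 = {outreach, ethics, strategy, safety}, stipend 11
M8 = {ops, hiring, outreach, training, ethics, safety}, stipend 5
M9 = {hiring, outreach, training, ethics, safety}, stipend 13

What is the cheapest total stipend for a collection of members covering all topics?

M3, M6 cover every topic at stipend 2 + 6 = 8.
Any cover uses at least 2 members; among all covering selections none totals below 8.

8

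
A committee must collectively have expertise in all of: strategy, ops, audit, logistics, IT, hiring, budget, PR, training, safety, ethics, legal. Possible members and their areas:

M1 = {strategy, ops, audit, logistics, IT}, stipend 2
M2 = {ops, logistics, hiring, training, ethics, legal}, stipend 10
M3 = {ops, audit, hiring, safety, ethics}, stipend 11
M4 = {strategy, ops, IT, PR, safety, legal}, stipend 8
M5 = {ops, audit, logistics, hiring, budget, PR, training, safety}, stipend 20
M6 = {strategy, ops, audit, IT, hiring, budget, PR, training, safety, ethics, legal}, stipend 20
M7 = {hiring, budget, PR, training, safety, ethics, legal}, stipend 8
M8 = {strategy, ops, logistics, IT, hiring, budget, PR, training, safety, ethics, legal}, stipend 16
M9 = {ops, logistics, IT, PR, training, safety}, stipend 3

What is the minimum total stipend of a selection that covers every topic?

M1, M7 cover every topic at stipend 2 + 8 = 10.
Any cover uses at least 2 members; among all covering selections none totals below 10.
Greedy by coverage-per-stipend would pick M1, M9, M7 for 13 — worse than the optimum 10.

10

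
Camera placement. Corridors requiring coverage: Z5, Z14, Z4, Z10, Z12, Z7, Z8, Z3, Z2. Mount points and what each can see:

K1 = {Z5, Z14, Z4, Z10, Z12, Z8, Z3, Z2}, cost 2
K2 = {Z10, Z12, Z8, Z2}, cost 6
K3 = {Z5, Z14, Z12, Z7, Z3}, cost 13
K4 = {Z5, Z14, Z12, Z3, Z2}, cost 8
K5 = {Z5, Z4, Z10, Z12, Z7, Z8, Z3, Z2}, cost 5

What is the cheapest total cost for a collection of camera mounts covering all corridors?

7

K1, K5 cover every corridor at cost 2 + 5 = 7.
Any cover uses at least 2 camera mounts; among all covering selections none totals below 7.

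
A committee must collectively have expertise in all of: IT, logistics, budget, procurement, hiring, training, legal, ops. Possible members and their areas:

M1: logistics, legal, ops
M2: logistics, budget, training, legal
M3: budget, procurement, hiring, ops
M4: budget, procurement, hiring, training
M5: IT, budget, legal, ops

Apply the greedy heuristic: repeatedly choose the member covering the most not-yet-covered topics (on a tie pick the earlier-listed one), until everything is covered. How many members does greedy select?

3

Pick 1: M2 covers 4 new topics (logistics, budget, training, legal).
Pick 2: M3 covers 3 new topics (procurement, hiring, ops).
Pick 3: M5 covers 1 new topics (IT).
Greedy uses 3 members.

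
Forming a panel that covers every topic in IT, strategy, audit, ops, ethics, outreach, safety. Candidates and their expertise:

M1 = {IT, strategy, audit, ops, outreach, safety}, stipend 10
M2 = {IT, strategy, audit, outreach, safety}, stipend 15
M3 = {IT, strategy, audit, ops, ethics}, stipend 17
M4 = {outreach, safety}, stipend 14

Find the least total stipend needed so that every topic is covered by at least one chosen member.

M1, M3 cover every topic at stipend 10 + 17 = 27.
Any cover uses at least 2 members; among all covering selections none totals below 27.

27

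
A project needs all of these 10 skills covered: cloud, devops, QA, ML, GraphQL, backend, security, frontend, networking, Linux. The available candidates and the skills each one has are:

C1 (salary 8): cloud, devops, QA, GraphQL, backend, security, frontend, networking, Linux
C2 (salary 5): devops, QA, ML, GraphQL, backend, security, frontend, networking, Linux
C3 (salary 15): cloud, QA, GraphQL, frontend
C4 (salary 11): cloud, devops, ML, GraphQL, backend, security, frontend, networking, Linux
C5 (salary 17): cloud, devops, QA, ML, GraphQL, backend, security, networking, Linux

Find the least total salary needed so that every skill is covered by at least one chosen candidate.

C1, C2 cover every skill at salary 8 + 5 = 13.
Any cover uses at least 2 candidates; among all covering selections none totals below 13.

13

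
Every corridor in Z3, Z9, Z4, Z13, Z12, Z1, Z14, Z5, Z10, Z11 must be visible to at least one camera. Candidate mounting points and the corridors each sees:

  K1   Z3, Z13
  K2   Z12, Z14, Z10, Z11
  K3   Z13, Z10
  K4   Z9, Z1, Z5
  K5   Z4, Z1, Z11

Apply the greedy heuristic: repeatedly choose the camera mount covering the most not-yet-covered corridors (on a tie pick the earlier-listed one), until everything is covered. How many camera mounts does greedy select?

4

Pick 1: K2 covers 4 new corridors (Z12, Z14, Z10, Z11).
Pick 2: K4 covers 3 new corridors (Z9, Z1, Z5).
Pick 3: K1 covers 2 new corridors (Z3, Z13).
Pick 4: K5 covers 1 new corridors (Z4).
Greedy uses 4 camera mounts.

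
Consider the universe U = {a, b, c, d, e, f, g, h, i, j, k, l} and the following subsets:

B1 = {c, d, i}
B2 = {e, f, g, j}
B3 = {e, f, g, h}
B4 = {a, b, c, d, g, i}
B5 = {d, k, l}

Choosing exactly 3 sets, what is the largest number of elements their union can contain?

Choosing B2, B4, B5 covers {a, b, c, d, e, f, g, i, j, k, l} — 11 elements.
No choice of 3 sets does better; here h is left uncovered.

11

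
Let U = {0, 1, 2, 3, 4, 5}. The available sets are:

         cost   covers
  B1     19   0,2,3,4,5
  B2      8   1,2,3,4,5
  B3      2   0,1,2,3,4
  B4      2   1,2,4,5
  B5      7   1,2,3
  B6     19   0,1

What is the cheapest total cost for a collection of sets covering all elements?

B3, B4 cover every element at cost 2 + 2 = 4.
Any cover uses at least 2 sets; among all covering selections none totals below 4.

4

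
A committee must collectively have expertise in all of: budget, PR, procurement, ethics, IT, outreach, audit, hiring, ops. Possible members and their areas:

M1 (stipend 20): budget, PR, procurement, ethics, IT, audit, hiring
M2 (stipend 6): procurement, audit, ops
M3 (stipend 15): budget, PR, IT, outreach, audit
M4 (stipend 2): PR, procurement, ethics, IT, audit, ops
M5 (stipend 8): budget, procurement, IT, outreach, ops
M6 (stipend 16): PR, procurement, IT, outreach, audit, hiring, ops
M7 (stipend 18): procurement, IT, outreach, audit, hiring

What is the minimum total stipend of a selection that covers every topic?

26

M4, M5, M6 cover every topic at stipend 2 + 8 + 16 = 26.
Any cover uses at least 2 members; among all covering selections none totals below 26.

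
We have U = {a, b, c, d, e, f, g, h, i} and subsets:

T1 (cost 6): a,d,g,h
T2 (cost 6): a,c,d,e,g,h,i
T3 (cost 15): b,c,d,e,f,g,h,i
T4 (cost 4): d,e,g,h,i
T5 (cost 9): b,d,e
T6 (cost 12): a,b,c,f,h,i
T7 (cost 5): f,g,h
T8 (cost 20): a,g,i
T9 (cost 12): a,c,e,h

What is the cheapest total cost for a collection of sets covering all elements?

T4, T6 cover every element at cost 4 + 12 = 16.
Any cover uses at least 2 sets; among all covering selections none totals below 16.
Greedy by coverage-per-cost would pick T4, T2, T7, T5 for 24 — worse than the optimum 16.

16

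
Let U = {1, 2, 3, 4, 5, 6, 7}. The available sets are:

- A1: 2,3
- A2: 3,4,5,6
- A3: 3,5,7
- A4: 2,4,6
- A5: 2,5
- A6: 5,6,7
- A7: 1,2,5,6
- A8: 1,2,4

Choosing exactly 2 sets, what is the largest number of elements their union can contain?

Choosing A2, A7 covers {1, 2, 3, 4, 5, 6} — 6 elements.
No choice of 2 sets does better; here 7 is left uncovered.

6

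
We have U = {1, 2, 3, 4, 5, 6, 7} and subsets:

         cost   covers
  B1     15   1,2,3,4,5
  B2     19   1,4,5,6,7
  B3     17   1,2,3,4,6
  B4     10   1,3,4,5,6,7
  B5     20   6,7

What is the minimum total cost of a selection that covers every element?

25

B1, B4 cover every element at cost 15 + 10 = 25.
Any cover uses at least 2 sets; among all covering selections none totals below 25.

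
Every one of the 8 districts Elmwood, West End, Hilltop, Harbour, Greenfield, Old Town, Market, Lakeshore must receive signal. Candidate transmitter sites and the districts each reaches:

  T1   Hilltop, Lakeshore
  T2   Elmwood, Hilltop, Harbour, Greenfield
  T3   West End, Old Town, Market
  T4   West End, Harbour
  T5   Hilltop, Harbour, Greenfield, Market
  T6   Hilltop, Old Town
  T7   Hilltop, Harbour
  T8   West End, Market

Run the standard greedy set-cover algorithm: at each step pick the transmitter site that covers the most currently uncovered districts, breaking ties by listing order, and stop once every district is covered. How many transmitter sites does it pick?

Pick 1: T2 covers 4 new districts (Elmwood, Hilltop, Harbour, Greenfield).
Pick 2: T3 covers 3 new districts (West End, Old Town, Market).
Pick 3: T1 covers 1 new districts (Lakeshore).
Greedy uses 3 transmitter sites.

3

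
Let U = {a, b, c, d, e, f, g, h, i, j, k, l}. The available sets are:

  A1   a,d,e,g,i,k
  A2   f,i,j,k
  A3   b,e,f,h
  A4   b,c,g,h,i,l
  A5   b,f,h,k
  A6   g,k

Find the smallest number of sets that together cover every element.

A1, A2, A4 together cover {a, b, c, d, e, f, g, h, i, j, k, l} — every element.
No 2 of the 6 sets cover everything (all 15 pairs fall short), so 3 is minimum.

3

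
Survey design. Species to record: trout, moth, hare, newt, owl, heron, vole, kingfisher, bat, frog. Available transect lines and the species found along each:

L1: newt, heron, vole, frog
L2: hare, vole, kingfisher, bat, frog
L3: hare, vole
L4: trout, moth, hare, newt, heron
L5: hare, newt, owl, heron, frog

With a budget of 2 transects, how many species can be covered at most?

9

Choosing L2, L4 covers {trout, moth, hare, newt, heron, vole, kingfisher, bat, frog} — 9 species.
No choice of 2 transects does better; here owl is left uncovered.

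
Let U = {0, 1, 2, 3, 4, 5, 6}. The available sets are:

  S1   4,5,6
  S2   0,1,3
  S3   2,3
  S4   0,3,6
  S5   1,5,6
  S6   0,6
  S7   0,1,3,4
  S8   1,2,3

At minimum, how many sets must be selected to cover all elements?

S1, S2, S3 together cover {0, 1, 2, 3, 4, 5, 6} — every element.
No 2 of the 8 sets cover everything (all 28 pairs fall short), so 3 is minimum.

3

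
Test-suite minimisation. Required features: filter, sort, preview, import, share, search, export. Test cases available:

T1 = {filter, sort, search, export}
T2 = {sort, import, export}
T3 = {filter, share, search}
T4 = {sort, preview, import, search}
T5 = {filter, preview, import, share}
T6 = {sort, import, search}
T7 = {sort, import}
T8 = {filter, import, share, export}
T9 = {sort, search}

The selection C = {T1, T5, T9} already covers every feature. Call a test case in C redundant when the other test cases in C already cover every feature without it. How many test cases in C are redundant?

Drop T1: export uncovered — not redundant.
Drop T5: preview, import, share uncovered — not redundant.
Drop T9: the rest still cover every feature — redundant.
1 redundant: T9.

1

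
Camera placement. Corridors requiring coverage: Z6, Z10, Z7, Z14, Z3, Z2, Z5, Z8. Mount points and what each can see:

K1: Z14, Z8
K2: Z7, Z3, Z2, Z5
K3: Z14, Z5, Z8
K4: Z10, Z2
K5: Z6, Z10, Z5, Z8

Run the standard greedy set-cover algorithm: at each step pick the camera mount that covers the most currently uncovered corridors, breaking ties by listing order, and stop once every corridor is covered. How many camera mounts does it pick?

Pick 1: K2 covers 4 new corridors (Z7, Z3, Z2, Z5).
Pick 2: K5 covers 3 new corridors (Z6, Z10, Z8).
Pick 3: K1 covers 1 new corridors (Z14).
Greedy uses 3 camera mounts.

3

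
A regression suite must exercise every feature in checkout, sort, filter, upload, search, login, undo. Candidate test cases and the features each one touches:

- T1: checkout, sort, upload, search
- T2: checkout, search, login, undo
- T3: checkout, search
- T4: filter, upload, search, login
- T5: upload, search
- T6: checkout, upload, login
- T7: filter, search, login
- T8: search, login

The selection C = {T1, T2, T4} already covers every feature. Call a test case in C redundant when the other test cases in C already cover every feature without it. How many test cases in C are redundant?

0

Drop T1: sort uncovered — not redundant.
Drop T2: undo uncovered — not redundant.
Drop T4: filter uncovered — not redundant.
None of the test cases in C is redundant.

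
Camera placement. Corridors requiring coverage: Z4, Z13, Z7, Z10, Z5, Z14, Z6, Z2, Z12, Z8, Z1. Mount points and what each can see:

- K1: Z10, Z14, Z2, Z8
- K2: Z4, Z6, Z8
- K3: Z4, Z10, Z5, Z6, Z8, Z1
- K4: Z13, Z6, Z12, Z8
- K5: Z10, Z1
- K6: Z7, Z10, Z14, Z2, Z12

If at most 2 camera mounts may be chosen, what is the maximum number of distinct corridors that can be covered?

Choosing K3, K6 covers {Z4, Z7, Z10, Z5, Z14, Z6, Z2, Z12, Z8, Z1} — 10 corridors.
No choice of 2 camera mounts does better; here Z13 is left uncovered.

10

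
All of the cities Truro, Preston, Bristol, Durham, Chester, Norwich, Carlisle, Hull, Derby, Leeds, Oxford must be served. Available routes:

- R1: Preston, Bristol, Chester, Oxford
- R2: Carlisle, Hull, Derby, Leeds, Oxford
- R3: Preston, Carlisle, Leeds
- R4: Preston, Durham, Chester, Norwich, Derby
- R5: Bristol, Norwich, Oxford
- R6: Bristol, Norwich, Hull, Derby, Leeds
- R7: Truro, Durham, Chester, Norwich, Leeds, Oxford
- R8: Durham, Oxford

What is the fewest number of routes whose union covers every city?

R1, R2, R7 together cover {Truro, Preston, Bristol, Durham, Chester, Norwich, Carlisle, Hull, Derby, Leeds, Oxford} — every city.
No 2 of the 8 routes cover everything (all 28 pairs fall short), so 3 is minimum.

3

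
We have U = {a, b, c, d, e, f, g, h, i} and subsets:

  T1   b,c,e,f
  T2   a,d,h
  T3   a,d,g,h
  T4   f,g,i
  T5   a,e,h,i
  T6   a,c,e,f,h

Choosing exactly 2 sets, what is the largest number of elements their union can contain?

8

Choosing T1, T3 covers {a, b, c, d, e, f, g, h} — 8 elements.
No choice of 2 sets does better; here i is left uncovered.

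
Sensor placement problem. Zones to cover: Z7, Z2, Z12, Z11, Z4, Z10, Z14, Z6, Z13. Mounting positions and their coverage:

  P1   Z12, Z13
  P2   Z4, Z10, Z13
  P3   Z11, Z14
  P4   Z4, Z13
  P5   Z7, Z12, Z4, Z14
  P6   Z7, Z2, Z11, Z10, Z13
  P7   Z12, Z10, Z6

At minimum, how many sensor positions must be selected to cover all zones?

3

P5, P6, P7 together cover {Z7, Z2, Z12, Z11, Z4, Z10, Z14, Z6, Z13} — every zone.
No 2 of the 7 sensor positions cover everything (all 21 pairs fall short), so 3 is minimum.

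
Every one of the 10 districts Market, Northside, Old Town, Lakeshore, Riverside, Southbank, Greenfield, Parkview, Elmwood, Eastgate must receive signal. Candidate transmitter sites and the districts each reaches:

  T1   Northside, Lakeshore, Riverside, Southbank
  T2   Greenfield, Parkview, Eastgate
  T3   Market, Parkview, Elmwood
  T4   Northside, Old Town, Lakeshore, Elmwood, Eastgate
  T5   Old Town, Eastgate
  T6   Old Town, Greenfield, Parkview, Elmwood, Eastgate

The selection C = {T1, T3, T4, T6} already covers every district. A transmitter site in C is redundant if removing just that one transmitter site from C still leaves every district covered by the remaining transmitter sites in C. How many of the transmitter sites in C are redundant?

1

Drop T1: Riverside, Southbank uncovered — not redundant.
Drop T3: Market uncovered — not redundant.
Drop T4: the rest still cover every district — redundant.
Drop T6: Greenfield uncovered — not redundant.
1 redundant: T4.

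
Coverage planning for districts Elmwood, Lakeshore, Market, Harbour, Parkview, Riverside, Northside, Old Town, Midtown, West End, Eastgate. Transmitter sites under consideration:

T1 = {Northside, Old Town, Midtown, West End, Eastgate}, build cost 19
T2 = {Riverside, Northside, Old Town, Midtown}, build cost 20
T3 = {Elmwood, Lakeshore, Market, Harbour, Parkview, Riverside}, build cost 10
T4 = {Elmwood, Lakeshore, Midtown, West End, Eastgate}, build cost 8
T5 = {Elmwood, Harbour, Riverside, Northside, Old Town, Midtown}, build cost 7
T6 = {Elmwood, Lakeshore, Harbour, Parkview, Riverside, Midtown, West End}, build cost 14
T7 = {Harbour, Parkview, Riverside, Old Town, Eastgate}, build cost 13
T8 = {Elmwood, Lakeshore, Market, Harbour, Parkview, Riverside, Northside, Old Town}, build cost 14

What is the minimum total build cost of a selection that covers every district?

T4, T8 cover every district at build cost 8 + 14 = 22.
Any cover uses at least 2 transmitter sites; among all covering selections none totals below 22.
Greedy by coverage-per-build cost would pick T5, T4, T3 for 25 — worse than the optimum 22.

22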